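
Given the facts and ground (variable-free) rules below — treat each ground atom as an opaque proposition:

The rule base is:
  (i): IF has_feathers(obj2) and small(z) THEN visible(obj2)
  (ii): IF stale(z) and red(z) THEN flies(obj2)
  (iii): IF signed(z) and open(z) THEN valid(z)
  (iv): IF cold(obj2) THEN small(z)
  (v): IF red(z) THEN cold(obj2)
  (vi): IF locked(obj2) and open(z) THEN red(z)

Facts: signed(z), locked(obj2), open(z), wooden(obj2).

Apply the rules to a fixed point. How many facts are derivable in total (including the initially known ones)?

8

Round 1: (iii) [IF signed(z) and open(z) THEN valid(z)]; (vi) [IF locked(obj2) and open(z) THEN red(z)]. New: valid(z), red(z).
Round 2: (v) [IF red(z) THEN cold(obj2)]. New: cold(obj2).
Round 3: (iv) [IF cold(obj2) THEN small(z)]. New: small(z).
Closure: {cold(obj2), locked(obj2), open(z), red(z), signed(z), small(z), valid(z), wooden(obj2)} — 8 facts.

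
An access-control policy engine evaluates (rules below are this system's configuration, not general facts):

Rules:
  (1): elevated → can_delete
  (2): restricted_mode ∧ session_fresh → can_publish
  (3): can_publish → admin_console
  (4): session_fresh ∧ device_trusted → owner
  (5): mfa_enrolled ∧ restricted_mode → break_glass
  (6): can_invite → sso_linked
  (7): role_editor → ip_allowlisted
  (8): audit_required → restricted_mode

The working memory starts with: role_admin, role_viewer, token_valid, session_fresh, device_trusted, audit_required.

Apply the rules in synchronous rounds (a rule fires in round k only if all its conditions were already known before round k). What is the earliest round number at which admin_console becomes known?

3

Round 1 — (4), (8), derive owner, restricted_mode.
Round 2 — (2), derive can_publish.
Round 3 — (3), derive admin_console.
admin_console first appears in round 3.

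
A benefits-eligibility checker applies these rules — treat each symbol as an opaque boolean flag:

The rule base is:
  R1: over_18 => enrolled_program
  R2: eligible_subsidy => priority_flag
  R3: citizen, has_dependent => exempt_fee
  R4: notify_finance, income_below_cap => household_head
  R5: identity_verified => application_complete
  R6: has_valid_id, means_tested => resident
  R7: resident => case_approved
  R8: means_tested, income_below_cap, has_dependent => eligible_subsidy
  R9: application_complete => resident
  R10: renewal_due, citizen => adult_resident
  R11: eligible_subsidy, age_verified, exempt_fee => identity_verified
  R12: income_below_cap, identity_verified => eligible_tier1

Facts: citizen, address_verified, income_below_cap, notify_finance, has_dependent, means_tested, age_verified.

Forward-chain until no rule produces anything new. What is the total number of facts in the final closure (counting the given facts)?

16

Round 1: R3 [citizen, has_dependent => exempt_fee]; R4 [notify_finance, income_below_cap => household_head]; R8 [means_tested, income_below_cap, has_dependent => eligible_subsidy]. Adds exempt_fee, household_head, eligible_subsidy.
Round 2: R2 [eligible_subsidy => priority_flag]; R11 [eligible_subsidy, age_verified, exempt_fee => identity_verified]. Adds priority_flag, identity_verified.
Round 3: R5 [identity_verified => application_complete]; R12 [income_below_cap, identity_verified => eligible_tier1]. Adds application_complete, eligible_tier1.
Round 4: R9 [application_complete => resident]. Adds resident.
Round 5: R7 [resident => case_approved]. Adds case_approved.
Closure: {address_verified, age_verified, application_complete, case_approved, citizen, eligible_subsidy, eligible_tier1, exempt_fee, has_dependent, household_head, identity_verified, income_below_cap, means_tested, notify_finance, priority_flag, resident} — 16 facts.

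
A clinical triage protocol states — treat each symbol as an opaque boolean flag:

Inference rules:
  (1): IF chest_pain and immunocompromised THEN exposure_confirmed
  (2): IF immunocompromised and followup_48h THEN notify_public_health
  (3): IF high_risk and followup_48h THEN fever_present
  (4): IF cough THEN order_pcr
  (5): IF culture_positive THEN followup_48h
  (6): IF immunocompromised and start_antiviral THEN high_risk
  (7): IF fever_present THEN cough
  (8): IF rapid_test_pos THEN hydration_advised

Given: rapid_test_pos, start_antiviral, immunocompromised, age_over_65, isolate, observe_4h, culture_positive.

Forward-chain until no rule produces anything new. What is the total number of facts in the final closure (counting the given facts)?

Round 1 fires (5), (6), (8), giving followup_48h, high_risk, hydration_advised.
Round 2 fires (2), (3), giving notify_public_health, fever_present.
Round 3 fires (7), giving cough.
Round 4 fires (4), giving order_pcr.
Closure: {age_over_65, cough, culture_positive, fever_present, followup_48h, high_risk, hydration_advised, immunocompromised, isolate, notify_public_health, observe_4h, order_pcr, rapid_test_pos, start_antiviral} — 14 facts.

14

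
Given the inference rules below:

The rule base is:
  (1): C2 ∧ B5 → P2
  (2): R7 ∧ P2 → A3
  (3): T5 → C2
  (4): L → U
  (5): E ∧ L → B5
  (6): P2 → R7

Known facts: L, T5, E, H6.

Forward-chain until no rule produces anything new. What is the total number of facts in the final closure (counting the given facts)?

Round 1: (3) [T5 → C2]; (4) [L → U]; (5) [E ∧ L → B5]. Adds C2, U, B5.
Round 2: (1) [C2 ∧ B5 → P2]. Adds P2.
Round 3: (6) [P2 → R7]. Adds R7.
Round 4: (2) [R7 ∧ P2 → A3]. Adds A3.
Closure: {A3, B5, C2, E, H6, L, P2, R7, T5, U} — 10 facts.

10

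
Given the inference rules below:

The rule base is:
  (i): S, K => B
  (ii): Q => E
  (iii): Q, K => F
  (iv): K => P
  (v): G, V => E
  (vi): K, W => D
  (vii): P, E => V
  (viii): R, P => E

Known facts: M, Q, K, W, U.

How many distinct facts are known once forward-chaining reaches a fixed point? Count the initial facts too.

Round 1: (ii) [Q => E]; (iii) [Q, K => F]; (iv) [K => P]; (vi) [K, W => D]. Adds E, F, P, D.
Round 2: (vii) [P, E => V]. Adds V.
Closure: {D, E, F, K, M, P, Q, U, V, W} — 10 facts.

10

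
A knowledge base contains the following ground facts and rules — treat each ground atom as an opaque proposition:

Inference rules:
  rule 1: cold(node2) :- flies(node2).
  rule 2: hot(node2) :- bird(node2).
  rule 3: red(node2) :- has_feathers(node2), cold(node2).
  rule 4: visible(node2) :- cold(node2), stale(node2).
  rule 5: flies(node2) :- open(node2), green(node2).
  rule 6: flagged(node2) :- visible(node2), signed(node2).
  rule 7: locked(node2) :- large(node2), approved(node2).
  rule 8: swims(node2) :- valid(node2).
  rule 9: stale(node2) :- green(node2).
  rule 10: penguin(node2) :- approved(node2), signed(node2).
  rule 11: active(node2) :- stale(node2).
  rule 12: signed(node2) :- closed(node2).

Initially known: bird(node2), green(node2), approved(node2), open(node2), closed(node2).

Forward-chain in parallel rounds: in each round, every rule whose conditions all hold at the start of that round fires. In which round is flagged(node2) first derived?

Round 1: rule 2 [hot(node2) :- bird(node2).]; rule 5 [flies(node2) :- open(node2), green(node2).]; rule 9 [stale(node2) :- green(node2).]; rule 12 [signed(node2) :- closed(node2).]. Adds hot(node2), flies(node2), stale(node2), signed(node2).
Round 2: rule 1 [cold(node2) :- flies(node2).]; rule 10 [penguin(node2) :- approved(node2), signed(node2).]; rule 11 [active(node2) :- stale(node2).]. Adds cold(node2), penguin(node2), active(node2).
Round 3: rule 4 [visible(node2) :- cold(node2), stale(node2).]. Adds visible(node2).
Round 4: rule 6 [flagged(node2) :- visible(node2), signed(node2).]. Adds flagged(node2).
flagged(node2) first appears in round 4.

4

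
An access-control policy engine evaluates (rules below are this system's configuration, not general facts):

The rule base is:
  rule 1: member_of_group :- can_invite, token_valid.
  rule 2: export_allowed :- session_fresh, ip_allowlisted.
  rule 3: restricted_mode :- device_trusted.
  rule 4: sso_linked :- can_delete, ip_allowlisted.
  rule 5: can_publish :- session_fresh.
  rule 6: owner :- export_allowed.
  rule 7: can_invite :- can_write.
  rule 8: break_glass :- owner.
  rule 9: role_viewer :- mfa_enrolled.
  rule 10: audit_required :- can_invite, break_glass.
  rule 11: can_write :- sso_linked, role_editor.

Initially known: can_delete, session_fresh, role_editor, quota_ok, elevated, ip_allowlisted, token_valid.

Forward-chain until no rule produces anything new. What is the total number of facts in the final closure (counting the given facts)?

Round 1: rule 2 [export_allowed :- session_fresh, ip_allowlisted.]; rule 4 [sso_linked :- can_delete, ip_allowlisted.]; rule 5 [can_publish :- session_fresh.]. New: export_allowed, sso_linked, can_publish.
Round 2: rule 6 [owner :- export_allowed.]; rule 11 [can_write :- sso_linked, role_editor.]. New: owner, can_write.
Round 3: rule 7 [can_invite :- can_write.]; rule 8 [break_glass :- owner.]. New: can_invite, break_glass.
Round 4: rule 1 [member_of_group :- can_invite, token_valid.]; rule 10 [audit_required :- can_invite, break_glass.]. New: member_of_group, audit_required.
Closure: {audit_required, break_glass, can_delete, can_invite, can_publish, can_write, elevated, export_allowed, ip_allowlisted, member_of_group, owner, quota_ok, role_editor, session_fresh, sso_linked, token_valid} — 16 facts.

16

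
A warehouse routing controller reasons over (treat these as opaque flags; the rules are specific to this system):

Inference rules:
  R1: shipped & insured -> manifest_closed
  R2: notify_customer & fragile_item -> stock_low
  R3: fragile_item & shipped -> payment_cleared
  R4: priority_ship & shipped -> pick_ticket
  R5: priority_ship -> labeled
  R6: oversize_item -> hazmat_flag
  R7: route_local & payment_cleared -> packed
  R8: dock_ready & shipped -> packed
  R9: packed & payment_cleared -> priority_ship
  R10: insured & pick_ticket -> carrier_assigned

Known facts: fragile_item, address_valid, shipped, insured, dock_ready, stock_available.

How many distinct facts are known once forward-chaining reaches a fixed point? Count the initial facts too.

13

Round 1 fires R1, R3, R8, giving manifest_closed, payment_cleared, packed.
Round 2 fires R9, giving priority_ship.
Round 3 fires R4, R5, giving pick_ticket, labeled.
Round 4 fires R10, giving carrier_assigned.
Closure: {address_valid, carrier_assigned, dock_ready, fragile_item, insured, labeled, manifest_closed, packed, payment_cleared, pick_ticket, priority_ship, shipped, stock_available} — 13 facts.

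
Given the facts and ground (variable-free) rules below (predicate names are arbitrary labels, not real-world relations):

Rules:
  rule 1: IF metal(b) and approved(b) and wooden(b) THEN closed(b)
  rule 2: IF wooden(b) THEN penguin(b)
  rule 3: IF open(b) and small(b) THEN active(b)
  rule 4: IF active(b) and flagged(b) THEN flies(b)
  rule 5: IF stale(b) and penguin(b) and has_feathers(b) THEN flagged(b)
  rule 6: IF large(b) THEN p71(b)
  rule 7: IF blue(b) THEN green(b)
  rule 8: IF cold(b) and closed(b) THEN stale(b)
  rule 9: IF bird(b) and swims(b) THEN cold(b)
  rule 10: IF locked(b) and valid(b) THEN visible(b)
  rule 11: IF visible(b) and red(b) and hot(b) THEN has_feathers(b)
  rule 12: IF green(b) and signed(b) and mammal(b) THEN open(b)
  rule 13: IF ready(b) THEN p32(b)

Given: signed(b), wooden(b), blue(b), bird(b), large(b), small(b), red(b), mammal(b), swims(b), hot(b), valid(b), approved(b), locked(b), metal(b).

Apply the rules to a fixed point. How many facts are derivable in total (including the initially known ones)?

Round 1 — rule 1, rule 2, rule 6, rule 7, rule 9, rule 10, derive closed(b), penguin(b), p71(b), green(b), cold(b), visible(b).
Round 2 — rule 8, rule 11, rule 12, derive stale(b), has_feathers(b), open(b).
Round 3 — rule 3, rule 5, derive active(b), flagged(b).
Round 4 — rule 4, derive flies(b).
Closure: {active(b), approved(b), bird(b), blue(b), closed(b), cold(b), flagged(b), flies(b), green(b), has_feathers(b), hot(b), large(b), locked(b), mammal(b), metal(b), open(b), p71(b), penguin(b), red(b), signed(b), small(b), stale(b), swims(b), valid(b), visible(b), wooden(b)} — 26 facts.

26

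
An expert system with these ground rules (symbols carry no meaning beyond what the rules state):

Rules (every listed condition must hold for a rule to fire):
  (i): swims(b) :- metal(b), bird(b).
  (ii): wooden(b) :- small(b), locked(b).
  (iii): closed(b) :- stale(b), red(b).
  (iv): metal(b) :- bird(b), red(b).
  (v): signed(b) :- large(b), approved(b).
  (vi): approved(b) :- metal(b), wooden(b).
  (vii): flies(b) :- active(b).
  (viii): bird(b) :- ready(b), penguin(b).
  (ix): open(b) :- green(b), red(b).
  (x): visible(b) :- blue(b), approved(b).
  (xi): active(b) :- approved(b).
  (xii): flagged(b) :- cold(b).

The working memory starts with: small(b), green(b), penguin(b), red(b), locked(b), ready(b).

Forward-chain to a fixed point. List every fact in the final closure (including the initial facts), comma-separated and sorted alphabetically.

Round 1 fires (ii), (viii), (ix), giving wooden(b), bird(b), open(b).
Round 2 fires (iv), giving metal(b).
Round 3 fires (i), (vi), giving swims(b), approved(b).
Round 4 fires (xi), giving active(b).
Round 5 fires (vii), giving flies(b).

active(b), approved(b), bird(b), flies(b), green(b), locked(b), metal(b), open(b), penguin(b), ready(b), red(b), small(b), swims(b), wooden(b)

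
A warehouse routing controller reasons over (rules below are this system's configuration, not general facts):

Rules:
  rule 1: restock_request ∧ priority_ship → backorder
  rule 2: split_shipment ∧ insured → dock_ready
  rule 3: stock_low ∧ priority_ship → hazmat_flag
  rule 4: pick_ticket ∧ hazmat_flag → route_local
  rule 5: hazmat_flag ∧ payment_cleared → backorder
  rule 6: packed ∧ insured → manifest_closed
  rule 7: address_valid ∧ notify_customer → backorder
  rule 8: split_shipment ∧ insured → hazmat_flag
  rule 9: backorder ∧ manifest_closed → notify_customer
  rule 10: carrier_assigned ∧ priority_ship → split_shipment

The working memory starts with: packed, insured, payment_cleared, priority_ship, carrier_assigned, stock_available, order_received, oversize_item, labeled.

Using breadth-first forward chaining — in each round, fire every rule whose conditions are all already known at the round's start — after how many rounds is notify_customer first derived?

4

[1] rule 6 [packed ∧ insured → manifest_closed]; rule 10 [carrier_assigned ∧ priority_ship → split_shipment]. ⇒ new: manifest_closed, split_shipment.
[2] rule 2 [split_shipment ∧ insured → dock_ready]; rule 8 [split_shipment ∧ insured → hazmat_flag]. ⇒ new: dock_ready, hazmat_flag.
[3] rule 5 [hazmat_flag ∧ payment_cleared → backorder]. ⇒ new: backorder.
[4] rule 9 [backorder ∧ manifest_closed → notify_customer]. ⇒ new: notify_customer.
notify_customer first appears in round 4.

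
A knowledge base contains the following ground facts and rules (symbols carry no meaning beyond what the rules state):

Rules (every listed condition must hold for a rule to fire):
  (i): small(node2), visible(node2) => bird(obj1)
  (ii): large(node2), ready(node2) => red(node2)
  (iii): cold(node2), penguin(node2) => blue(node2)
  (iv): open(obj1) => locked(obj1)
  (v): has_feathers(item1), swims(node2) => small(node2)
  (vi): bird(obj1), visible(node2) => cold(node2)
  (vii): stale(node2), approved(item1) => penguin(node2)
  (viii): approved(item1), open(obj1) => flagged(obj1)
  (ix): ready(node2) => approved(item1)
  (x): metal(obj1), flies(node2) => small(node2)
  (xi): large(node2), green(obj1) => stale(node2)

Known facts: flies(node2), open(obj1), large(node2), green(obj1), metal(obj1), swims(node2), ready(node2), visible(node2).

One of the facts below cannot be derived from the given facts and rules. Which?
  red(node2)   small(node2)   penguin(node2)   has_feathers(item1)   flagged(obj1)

has_feathers(item1)

Round 1 fires (ii), (iv), (ix), (x), (xi), giving red(node2), locked(obj1), approved(item1), small(node2), stale(node2).
Round 2 fires (i), (vii), (viii), giving bird(obj1), penguin(node2), flagged(obj1).
Round 3 fires (vi), giving cold(node2).
Round 4 fires (iii), giving blue(node2).
Derived: red(node2) (round 1), small(node2) (round 1), penguin(node2) (round 2), flagged(obj1) (round 2). has_feathers(item1) never appears in any round.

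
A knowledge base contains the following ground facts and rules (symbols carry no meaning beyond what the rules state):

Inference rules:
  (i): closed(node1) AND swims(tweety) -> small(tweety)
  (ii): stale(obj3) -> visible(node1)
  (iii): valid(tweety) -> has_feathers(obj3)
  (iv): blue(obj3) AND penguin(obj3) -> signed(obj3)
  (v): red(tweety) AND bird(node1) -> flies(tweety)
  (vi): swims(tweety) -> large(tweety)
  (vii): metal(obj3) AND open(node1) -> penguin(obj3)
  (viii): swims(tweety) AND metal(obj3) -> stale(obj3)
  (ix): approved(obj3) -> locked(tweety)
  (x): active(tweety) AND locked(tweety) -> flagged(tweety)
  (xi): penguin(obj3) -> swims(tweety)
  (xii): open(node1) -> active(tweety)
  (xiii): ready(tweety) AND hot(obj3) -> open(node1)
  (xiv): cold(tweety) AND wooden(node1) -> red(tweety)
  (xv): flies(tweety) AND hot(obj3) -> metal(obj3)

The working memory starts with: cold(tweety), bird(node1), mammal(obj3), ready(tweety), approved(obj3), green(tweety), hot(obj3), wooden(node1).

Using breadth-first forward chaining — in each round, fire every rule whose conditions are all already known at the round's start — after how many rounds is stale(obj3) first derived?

[1] (ix) [approved(obj3) -> locked(tweety)]; (xiii) [ready(tweety) AND hot(obj3) -> open(node1)]; (xiv) [cold(tweety) AND wooden(node1) -> red(tweety)]. ⇒ new: locked(tweety), open(node1), red(tweety).
[2] (v) [red(tweety) AND bird(node1) -> flies(tweety)]; (xii) [open(node1) -> active(tweety)]. ⇒ new: flies(tweety), active(tweety).
[3] (x) [active(tweety) AND locked(tweety) -> flagged(tweety)]; (xv) [flies(tweety) AND hot(obj3) -> metal(obj3)]. ⇒ new: flagged(tweety), metal(obj3).
[4] (vii) [metal(obj3) AND open(node1) -> penguin(obj3)]. ⇒ new: penguin(obj3).
[5] (xi) [penguin(obj3) -> swims(tweety)]. ⇒ new: swims(tweety).
[6] (vi) [swims(tweety) -> large(tweety)]; (viii) [swims(tweety) AND metal(obj3) -> stale(obj3)]. ⇒ new: large(tweety), stale(obj3).
stale(obj3) first appears in round 6.

6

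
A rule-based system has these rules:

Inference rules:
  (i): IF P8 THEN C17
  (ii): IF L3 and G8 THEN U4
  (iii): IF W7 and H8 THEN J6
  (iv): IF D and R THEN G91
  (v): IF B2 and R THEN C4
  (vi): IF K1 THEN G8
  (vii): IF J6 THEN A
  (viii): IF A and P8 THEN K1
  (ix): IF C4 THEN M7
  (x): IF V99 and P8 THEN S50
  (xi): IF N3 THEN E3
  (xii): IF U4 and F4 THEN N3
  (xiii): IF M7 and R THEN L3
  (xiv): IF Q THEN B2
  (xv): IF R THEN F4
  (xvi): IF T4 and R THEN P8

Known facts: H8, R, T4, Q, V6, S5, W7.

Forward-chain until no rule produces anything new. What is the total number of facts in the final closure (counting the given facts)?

21

[1] (iii) [IF W7 and H8 THEN J6]; (xiv) [IF Q THEN B2]; (xv) [IF R THEN F4]; (xvi) [IF T4 and R THEN P8]. ⇒ new: J6, B2, F4, P8.
[2] (i) [IF P8 THEN C17]; (v) [IF B2 and R THEN C4]; (vii) [IF J6 THEN A]. ⇒ new: C17, C4, A.
[3] (viii) [IF A and P8 THEN K1]; (ix) [IF C4 THEN M7]. ⇒ new: K1, M7.
[4] (vi) [IF K1 THEN G8]; (xiii) [IF M7 and R THEN L3]. ⇒ new: G8, L3.
[5] (ii) [IF L3 and G8 THEN U4]. ⇒ new: U4.
[6] (xii) [IF U4 and F4 THEN N3]. ⇒ new: N3.
[7] (xi) [IF N3 THEN E3]. ⇒ new: E3.
Closure: {A, B2, C17, C4, E3, F4, G8, H8, J6, K1, L3, M7, N3, P8, Q, R, S5, T4, U4, V6, W7} — 21 facts.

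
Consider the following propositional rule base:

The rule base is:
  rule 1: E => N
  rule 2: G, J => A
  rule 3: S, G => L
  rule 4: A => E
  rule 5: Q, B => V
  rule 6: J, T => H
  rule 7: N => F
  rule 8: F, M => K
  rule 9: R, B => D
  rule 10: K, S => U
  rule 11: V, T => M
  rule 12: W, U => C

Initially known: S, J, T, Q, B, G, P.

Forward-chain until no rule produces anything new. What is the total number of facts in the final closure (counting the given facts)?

Round 1 fires rule 2, rule 3, rule 5, rule 6, giving A, L, V, H.
Round 2 fires rule 4, rule 11, giving E, M.
Round 3 fires rule 1, giving N.
Round 4 fires rule 7, giving F.
Round 5 fires rule 8, giving K.
Round 6 fires rule 10, giving U.
Closure: {A, B, E, F, G, H, J, K, L, M, N, P, Q, S, T, U, V} — 17 facts.

17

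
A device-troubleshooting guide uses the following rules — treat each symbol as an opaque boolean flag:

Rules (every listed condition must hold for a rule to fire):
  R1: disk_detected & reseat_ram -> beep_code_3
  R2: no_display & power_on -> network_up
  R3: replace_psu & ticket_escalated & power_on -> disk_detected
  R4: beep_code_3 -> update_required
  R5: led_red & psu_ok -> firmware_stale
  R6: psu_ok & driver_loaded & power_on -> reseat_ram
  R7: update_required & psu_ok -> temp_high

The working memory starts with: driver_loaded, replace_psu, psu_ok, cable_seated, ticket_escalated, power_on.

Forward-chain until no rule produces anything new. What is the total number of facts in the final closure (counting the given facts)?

Round 1 — R3, R6, derive disk_detected, reseat_ram.
Round 2 — R1, derive beep_code_3.
Round 3 — R4, derive update_required.
Round 4 — R7, derive temp_high.
Closure: {beep_code_3, cable_seated, disk_detected, driver_loaded, power_on, psu_ok, replace_psu, reseat_ram, temp_high, ticket_escalated, update_required} — 11 facts.

11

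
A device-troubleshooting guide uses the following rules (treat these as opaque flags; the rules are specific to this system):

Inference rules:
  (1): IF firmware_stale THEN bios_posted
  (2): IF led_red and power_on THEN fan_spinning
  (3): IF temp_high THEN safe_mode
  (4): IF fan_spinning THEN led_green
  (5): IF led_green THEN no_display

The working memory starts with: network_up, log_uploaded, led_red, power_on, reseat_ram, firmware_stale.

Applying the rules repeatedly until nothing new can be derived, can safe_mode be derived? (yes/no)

Round 1 — (1), (2), derive bios_posted, fan_spinning.
Round 2 — (4), derive led_green.
Round 3 — (5), derive no_display.
Fixed point reached. safe_mode is concluded only by (3); (3) needs temp_high (never derived).

no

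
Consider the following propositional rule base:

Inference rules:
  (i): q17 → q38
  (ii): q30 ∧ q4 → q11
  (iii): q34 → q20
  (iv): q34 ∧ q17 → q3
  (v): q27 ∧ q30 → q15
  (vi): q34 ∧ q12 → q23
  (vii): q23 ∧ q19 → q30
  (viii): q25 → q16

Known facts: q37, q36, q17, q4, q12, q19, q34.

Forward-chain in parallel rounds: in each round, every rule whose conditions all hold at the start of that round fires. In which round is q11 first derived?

Round 1 — (i), (iii), (iv), (vi), derive q38, q20, q3, q23.
Round 2 — (vii), derive q30.
Round 3 — (ii), derive q11.
q11 first appears in round 3.

3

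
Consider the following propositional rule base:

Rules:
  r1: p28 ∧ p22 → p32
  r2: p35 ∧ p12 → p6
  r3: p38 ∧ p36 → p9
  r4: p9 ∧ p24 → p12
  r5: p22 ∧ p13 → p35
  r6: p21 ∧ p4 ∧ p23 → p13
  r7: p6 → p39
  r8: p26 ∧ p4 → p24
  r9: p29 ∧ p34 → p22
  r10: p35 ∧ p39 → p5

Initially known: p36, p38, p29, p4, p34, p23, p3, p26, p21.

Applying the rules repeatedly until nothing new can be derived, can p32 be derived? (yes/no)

no

Round 1: r3 [p38 ∧ p36 → p9]; r6 [p21 ∧ p4 ∧ p23 → p13]; r8 [p26 ∧ p4 → p24]; r9 [p29 ∧ p34 → p22]. New: p9, p13, p24, p22.
Round 2: r4 [p9 ∧ p24 → p12]; r5 [p22 ∧ p13 → p35]. New: p12, p35.
Round 3: r2 [p35 ∧ p12 → p6]. New: p6.
Round 4: r7 [p6 → p39]. New: p39.
Round 5: r10 [p35 ∧ p39 → p5]. New: p5.
Fixed point reached. p32 is concluded only by r1; r1 needs p28 (never derived).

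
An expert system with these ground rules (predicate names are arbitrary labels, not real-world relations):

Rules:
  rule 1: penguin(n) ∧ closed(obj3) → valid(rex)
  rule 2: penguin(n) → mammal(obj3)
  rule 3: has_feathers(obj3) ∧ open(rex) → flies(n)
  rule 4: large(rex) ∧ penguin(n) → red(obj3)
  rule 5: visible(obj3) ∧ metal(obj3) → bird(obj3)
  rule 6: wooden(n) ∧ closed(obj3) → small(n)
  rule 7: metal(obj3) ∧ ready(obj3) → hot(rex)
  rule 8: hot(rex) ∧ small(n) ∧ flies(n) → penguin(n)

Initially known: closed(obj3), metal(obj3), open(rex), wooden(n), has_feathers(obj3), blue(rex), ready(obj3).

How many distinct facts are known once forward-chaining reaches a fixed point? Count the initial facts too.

Round 1 fires rule 3, rule 6, rule 7, giving flies(n), small(n), hot(rex).
Round 2 fires rule 8, giving penguin(n).
Round 3 fires rule 1, rule 2, giving valid(rex), mammal(obj3).
Closure: {blue(rex), closed(obj3), flies(n), has_feathers(obj3), hot(rex), mammal(obj3), metal(obj3), open(rex), penguin(n), ready(obj3), small(n), valid(rex), wooden(n)} — 13 facts.

13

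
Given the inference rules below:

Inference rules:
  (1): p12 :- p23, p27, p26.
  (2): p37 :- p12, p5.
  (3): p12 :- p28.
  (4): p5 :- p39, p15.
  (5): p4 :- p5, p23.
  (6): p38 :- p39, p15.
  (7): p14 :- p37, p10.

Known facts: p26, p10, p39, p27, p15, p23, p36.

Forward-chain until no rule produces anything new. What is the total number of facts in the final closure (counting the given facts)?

[1] (1) [p12 :- p23, p27, p26.]; (4) [p5 :- p39, p15.]; (6) [p38 :- p39, p15.]. ⇒ new: p12, p5, p38.
[2] (2) [p37 :- p12, p5.]; (5) [p4 :- p5, p23.]. ⇒ new: p37, p4.
[3] (7) [p14 :- p37, p10.]. ⇒ new: p14.
Closure: {p10, p12, p14, p15, p23, p26, p27, p36, p37, p38, p39, p4, p5} — 13 facts.

13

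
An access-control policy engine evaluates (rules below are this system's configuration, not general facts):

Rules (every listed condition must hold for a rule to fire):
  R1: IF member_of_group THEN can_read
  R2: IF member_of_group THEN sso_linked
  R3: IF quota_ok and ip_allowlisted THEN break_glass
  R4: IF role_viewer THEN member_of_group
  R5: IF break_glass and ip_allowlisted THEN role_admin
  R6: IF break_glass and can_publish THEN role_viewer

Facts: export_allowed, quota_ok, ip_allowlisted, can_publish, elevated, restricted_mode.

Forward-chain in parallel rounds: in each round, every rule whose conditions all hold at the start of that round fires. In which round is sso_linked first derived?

Round 1: R3 [IF quota_ok and ip_allowlisted THEN break_glass]. Adds break_glass.
Round 2: R5 [IF break_glass and ip_allowlisted THEN role_admin]; R6 [IF break_glass and can_publish THEN role_viewer]. Adds role_admin, role_viewer.
Round 3: R4 [IF role_viewer THEN member_of_group]. Adds member_of_group.
Round 4: R1 [IF member_of_group THEN can_read]; R2 [IF member_of_group THEN sso_linked]. Adds can_read, sso_linked.
sso_linked first appears in round 4.

4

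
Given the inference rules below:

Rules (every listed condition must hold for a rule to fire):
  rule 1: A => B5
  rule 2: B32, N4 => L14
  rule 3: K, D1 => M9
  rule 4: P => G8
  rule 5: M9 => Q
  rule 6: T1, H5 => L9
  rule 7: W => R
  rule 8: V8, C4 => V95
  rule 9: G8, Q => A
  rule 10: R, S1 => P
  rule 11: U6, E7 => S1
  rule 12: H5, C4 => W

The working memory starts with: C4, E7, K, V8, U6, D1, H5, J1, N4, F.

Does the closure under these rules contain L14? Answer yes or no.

Round 1 fires rule 3, rule 8, rule 11, rule 12, giving M9, V95, S1, W.
Round 2 fires rule 5, rule 7, giving Q, R.
Round 3 fires rule 10, giving P.
Round 4 fires rule 4, giving G8.
Round 5 fires rule 9, giving A.
Round 6 fires rule 1, giving B5.
Fixed point reached. L14 is concluded only by rule 2; rule 2 needs B32 (never derived).

no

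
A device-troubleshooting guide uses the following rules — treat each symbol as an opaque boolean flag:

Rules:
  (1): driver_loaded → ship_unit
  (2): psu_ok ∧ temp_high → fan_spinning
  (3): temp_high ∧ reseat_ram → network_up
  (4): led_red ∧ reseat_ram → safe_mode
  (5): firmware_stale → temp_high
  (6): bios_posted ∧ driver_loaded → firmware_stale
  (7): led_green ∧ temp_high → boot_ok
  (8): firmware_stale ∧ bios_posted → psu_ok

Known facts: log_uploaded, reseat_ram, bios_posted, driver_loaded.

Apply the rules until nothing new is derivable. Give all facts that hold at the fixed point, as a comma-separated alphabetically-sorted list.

Round 1 — (1), (6), derive ship_unit, firmware_stale.
Round 2 — (5), (8), derive temp_high, psu_ok.
Round 3 — (2), (3), derive fan_spinning, network_up.

bios_posted, driver_loaded, fan_spinning, firmware_stale, log_uploaded, network_up, psu_ok, reseat_ram, ship_unit, temp_high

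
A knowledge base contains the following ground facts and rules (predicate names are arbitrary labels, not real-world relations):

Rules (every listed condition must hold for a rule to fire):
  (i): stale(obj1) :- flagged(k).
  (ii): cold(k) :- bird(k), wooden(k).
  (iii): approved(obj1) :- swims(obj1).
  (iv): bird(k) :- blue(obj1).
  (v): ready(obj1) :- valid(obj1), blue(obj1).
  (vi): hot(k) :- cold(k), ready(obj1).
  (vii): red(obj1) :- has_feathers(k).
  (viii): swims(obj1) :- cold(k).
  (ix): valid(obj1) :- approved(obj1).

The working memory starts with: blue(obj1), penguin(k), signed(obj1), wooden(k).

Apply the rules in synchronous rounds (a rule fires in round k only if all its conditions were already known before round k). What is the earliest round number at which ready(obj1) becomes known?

Round 1: (iv) [bird(k) :- blue(obj1).]. New: bird(k).
Round 2: (ii) [cold(k) :- bird(k), wooden(k).]. New: cold(k).
Round 3: (viii) [swims(obj1) :- cold(k).]. New: swims(obj1).
Round 4: (iii) [approved(obj1) :- swims(obj1).]. New: approved(obj1).
Round 5: (ix) [valid(obj1) :- approved(obj1).]. New: valid(obj1).
Round 6: (v) [ready(obj1) :- valid(obj1), blue(obj1).]. New: ready(obj1).
ready(obj1) first appears in round 6.

6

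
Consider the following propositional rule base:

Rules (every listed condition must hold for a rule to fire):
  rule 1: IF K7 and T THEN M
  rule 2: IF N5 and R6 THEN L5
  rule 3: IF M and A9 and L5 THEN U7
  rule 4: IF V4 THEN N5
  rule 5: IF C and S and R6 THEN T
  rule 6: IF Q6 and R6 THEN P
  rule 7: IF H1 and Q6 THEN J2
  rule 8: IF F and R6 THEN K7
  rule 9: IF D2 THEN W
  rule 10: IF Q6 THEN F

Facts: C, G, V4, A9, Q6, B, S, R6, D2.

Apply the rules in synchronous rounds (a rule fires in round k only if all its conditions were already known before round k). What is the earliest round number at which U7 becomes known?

4

[1] rule 4 [IF V4 THEN N5]; rule 5 [IF C and S and R6 THEN T]; rule 6 [IF Q6 and R6 THEN P]; rule 9 [IF D2 THEN W]; rule 10 [IF Q6 THEN F]. ⇒ new: N5, T, P, W, F.
[2] rule 2 [IF N5 and R6 THEN L5]; rule 8 [IF F and R6 THEN K7]. ⇒ new: L5, K7.
[3] rule 1 [IF K7 and T THEN M]. ⇒ new: M.
[4] rule 3 [IF M and A9 and L5 THEN U7]. ⇒ new: U7.
U7 first appears in round 4.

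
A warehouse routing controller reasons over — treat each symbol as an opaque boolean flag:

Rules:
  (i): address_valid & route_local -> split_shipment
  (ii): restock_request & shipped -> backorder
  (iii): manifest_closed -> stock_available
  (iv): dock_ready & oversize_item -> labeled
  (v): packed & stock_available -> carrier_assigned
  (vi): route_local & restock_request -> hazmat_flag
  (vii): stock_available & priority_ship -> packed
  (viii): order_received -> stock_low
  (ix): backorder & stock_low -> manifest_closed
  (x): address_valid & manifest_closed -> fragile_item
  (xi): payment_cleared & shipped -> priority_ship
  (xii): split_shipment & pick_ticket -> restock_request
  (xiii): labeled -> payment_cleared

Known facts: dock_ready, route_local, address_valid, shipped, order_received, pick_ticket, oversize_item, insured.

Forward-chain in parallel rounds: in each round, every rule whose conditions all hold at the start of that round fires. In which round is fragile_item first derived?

5

[1] (i) [address_valid & route_local -> split_shipment]; (iv) [dock_ready & oversize_item -> labeled]; (viii) [order_received -> stock_low]. ⇒ new: split_shipment, labeled, stock_low.
[2] (xii) [split_shipment & pick_ticket -> restock_request]; (xiii) [labeled -> payment_cleared]. ⇒ new: restock_request, payment_cleared.
[3] (ii) [restock_request & shipped -> backorder]; (vi) [route_local & restock_request -> hazmat_flag]; (xi) [payment_cleared & shipped -> priority_ship]. ⇒ new: backorder, hazmat_flag, priority_ship.
[4] (ix) [backorder & stock_low -> manifest_closed]. ⇒ new: manifest_closed.
[5] (iii) [manifest_closed -> stock_available]; (x) [address_valid & manifest_closed -> fragile_item]. ⇒ new: stock_available, fragile_item.
fragile_item first appears in round 5.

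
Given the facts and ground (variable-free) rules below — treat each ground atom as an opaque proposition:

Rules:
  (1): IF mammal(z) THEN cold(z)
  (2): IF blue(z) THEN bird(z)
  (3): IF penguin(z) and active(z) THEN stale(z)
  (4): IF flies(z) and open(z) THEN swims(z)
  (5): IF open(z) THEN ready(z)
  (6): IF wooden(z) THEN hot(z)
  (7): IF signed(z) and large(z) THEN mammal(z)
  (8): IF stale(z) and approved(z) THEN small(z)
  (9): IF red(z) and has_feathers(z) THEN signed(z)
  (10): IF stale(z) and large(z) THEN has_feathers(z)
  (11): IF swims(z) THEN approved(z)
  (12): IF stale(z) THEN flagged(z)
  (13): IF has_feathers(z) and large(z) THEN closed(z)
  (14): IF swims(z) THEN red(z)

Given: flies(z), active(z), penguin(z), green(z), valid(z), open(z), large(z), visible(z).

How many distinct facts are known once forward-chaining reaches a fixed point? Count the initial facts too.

20

[1] (3) [IF penguin(z) and active(z) THEN stale(z)]; (4) [IF flies(z) and open(z) THEN swims(z)]; (5) [IF open(z) THEN ready(z)]. ⇒ new: stale(z), swims(z), ready(z).
[2] (10) [IF stale(z) and large(z) THEN has_feathers(z)]; (11) [IF swims(z) THEN approved(z)]; (12) [IF stale(z) THEN flagged(z)]; (14) [IF swims(z) THEN red(z)]. ⇒ new: has_feathers(z), approved(z), flagged(z), red(z).
[3] (8) [IF stale(z) and approved(z) THEN small(z)]; (9) [IF red(z) and has_feathers(z) THEN signed(z)]; (13) [IF has_feathers(z) and large(z) THEN closed(z)]. ⇒ new: small(z), signed(z), closed(z).
[4] (7) [IF signed(z) and large(z) THEN mammal(z)]. ⇒ new: mammal(z).
[5] (1) [IF mammal(z) THEN cold(z)]. ⇒ new: cold(z).
Closure: {active(z), approved(z), closed(z), cold(z), flagged(z), flies(z), green(z), has_feathers(z), large(z), mammal(z), open(z), penguin(z), ready(z), red(z), signed(z), small(z), stale(z), swims(z), valid(z), visible(z)} — 20 facts.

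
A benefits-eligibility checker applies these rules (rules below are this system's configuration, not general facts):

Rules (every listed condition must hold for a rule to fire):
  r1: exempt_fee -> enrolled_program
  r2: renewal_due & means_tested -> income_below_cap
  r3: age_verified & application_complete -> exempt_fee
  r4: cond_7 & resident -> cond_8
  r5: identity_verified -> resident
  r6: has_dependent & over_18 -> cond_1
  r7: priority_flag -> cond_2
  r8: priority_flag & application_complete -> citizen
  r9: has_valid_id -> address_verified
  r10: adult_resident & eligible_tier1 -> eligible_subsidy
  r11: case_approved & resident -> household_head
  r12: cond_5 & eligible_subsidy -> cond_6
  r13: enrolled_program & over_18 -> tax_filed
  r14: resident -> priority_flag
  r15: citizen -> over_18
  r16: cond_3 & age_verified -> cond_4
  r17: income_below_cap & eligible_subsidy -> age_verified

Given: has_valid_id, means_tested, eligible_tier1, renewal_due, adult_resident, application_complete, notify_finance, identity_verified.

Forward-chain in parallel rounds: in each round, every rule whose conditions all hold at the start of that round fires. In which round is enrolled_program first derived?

4

Round 1 — r2, r5, r9, r10, derive income_below_cap, resident, address_verified, eligible_subsidy.
Round 2 — r14, r17, derive priority_flag, age_verified.
Round 3 — r3, r7, r8, derive exempt_fee, cond_2, citizen.
Round 4 — r1, r15, derive enrolled_program, over_18.
enrolled_program first appears in round 4.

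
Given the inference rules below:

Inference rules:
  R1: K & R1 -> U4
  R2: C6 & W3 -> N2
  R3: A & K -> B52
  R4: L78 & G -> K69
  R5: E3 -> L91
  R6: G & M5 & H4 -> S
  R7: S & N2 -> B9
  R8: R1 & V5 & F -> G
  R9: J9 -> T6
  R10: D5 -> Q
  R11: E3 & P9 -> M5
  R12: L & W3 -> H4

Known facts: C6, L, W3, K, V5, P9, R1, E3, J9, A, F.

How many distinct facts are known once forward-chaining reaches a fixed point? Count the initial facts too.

Round 1: R1 [K & R1 -> U4]; R2 [C6 & W3 -> N2]; R3 [A & K -> B52]; R5 [E3 -> L91]; R8 [R1 & V5 & F -> G]; R9 [J9 -> T6]; R11 [E3 & P9 -> M5]; R12 [L & W3 -> H4]. Adds U4, N2, B52, L91, G, T6, M5, H4.
Round 2: R6 [G & M5 & H4 -> S]. Adds S.
Round 3: R7 [S & N2 -> B9]. Adds B9.
Closure: {A, B52, B9, C6, E3, F, G, H4, J9, K, L, L91, M5, N2, P9, R1, S, T6, U4, V5, W3} — 21 facts.

21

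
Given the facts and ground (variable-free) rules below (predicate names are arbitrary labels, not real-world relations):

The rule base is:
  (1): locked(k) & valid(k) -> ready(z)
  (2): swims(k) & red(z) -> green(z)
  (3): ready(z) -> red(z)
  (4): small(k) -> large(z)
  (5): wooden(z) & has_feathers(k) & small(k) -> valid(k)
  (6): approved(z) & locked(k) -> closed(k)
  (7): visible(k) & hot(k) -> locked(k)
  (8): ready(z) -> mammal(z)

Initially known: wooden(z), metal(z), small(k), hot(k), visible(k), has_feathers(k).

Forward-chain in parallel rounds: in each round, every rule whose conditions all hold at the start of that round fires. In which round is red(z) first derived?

3

Round 1 — (4), (5), (7), derive large(z), valid(k), locked(k).
Round 2 — (1), derive ready(z).
Round 3 — (3), (8), derive red(z), mammal(z).
red(z) first appears in round 3.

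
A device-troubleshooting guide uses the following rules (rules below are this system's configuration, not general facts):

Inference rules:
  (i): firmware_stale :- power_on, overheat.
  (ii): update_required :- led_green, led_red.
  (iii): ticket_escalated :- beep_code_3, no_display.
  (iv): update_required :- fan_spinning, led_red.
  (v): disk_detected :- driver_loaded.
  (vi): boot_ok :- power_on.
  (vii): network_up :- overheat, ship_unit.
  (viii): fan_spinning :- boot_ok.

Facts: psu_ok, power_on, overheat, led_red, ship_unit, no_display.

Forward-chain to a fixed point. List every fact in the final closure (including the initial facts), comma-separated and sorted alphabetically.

Round 1 fires (i), (vi), (vii), giving firmware_stale, boot_ok, network_up.
Round 2 fires (viii), giving fan_spinning.
Round 3 fires (iv), giving update_required.

boot_ok, fan_spinning, firmware_stale, led_red, network_up, no_display, overheat, power_on, psu_ok, ship_unit, update_required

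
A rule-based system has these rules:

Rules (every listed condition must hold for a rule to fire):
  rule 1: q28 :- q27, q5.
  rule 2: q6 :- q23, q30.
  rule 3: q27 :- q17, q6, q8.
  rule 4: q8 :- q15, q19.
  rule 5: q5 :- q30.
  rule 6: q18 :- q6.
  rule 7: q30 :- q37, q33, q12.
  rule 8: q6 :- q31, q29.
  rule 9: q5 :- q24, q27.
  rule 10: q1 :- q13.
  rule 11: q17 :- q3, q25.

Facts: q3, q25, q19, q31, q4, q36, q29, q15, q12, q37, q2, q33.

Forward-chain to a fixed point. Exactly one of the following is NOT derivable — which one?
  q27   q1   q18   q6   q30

[1] rule 4 [q8 :- q15, q19.]; rule 7 [q30 :- q37, q33, q12.]; rule 8 [q6 :- q31, q29.]; rule 11 [q17 :- q3, q25.]. ⇒ new: q8, q30, q6, q17.
[2] rule 3 [q27 :- q17, q6, q8.]; rule 5 [q5 :- q30.]; rule 6 [q18 :- q6.]. ⇒ new: q27, q5, q18.
[3] rule 1 [q28 :- q27, q5.]. ⇒ new: q28.
Derived: q30 (round 1), q27 (round 2), q6 (round 1), q18 (round 2). q1 never appears in any round.

q1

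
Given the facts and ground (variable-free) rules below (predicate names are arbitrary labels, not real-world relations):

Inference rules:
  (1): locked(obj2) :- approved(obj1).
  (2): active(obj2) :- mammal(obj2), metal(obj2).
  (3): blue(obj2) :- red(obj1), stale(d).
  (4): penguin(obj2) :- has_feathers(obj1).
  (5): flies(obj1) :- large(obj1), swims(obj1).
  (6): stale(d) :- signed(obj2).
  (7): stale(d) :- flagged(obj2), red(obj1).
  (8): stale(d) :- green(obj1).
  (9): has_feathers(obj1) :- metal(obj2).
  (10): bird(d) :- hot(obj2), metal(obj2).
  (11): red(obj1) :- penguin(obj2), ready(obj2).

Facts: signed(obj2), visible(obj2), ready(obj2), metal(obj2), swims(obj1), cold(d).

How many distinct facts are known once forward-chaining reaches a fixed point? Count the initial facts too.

11

Round 1 fires (6), (9), giving stale(d), has_feathers(obj1).
Round 2 fires (4), giving penguin(obj2).
Round 3 fires (11), giving red(obj1).
Round 4 fires (3), giving blue(obj2).
Closure: {blue(obj2), cold(d), has_feathers(obj1), metal(obj2), penguin(obj2), ready(obj2), red(obj1), signed(obj2), stale(d), swims(obj1), visible(obj2)} — 11 facts.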